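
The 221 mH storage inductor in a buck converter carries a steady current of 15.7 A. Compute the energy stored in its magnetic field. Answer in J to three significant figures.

Stored magnetic energy: U = ½LI².
U = ½(0.221 H)(15.7 A)² = 27.24 J.

U ≈ 27.2 J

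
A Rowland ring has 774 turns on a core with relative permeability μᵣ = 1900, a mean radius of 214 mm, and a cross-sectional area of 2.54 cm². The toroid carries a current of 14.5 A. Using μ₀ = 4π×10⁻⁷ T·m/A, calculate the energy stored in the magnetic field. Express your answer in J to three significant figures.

L = μ₀μᵣN²A/(2πR) = (4π×10⁻⁷)(1900)(774)²(2.540×10^-4)/(2π×0.214) = 0.2702 H.
U = ½LI² = ½(0.2702)(14.5)² = 28.4 J.

U ≈ 28.4 J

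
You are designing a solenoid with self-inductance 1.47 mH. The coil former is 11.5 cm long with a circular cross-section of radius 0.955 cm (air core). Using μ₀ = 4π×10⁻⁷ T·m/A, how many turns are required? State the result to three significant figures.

A = πr² = π(9.550×10^-3 m)² = 2.865×10^-4 m².
From L = μ₀N²A/ℓ, N = √(Lℓ / (μ₀A)).
N = √[(1.470×10^-3)(0.115) / ((4π×10⁻⁷)×2.865×10^-4)] = √(4.695×10^5) ≈ 685.2.

N ≈ 685 turns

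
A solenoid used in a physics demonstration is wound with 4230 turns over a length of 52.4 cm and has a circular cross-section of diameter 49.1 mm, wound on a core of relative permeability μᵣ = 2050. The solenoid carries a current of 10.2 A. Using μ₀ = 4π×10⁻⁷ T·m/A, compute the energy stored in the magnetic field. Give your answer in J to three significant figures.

A = π(d/2)² = π(2.455×10^-2 m)² = 1.893×10^-3 m².
L = μ₀μᵣN²A/ℓ = (4π×10⁻⁷)(2050)(4230)²(1.893×10^-3)/(0.524) = 166.6 H.
U = ½LI² = ½(166.6)(10.2)² = 8.664×10^3 J.

U ≈ 8660 J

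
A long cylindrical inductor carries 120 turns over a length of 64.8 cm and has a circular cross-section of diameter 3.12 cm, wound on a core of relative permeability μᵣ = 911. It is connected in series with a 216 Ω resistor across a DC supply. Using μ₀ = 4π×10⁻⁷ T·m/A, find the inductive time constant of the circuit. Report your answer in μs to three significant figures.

τ ≈ 90.0 μs

A = π(d/2)² = π(1.560×10^-2 m)² = 7.645×10^-4 m².
L = μ₀μᵣN²A/ℓ = (4π×10⁻⁷)(911)(120)²(7.645×10^-4)/(0.648) = 1.94498×10^-2 H.
τ = L/R = (1.94498×10^-2)/(216) = 9.0045×10^-5 s.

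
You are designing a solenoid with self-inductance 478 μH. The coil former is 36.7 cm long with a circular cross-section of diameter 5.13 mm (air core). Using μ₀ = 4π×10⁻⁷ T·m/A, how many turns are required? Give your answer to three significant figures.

A = π(d/2)² = π(2.565×10^-3 m)² = 2.067×10^-5 m².
From L = μ₀N²A/ℓ, N = √(Lℓ / (μ₀A)).
N = √[(4.780×10^-4)(0.367) / ((4π×10⁻⁷)×2.067×10^-5)] = √(6.754×10^6) ≈ 2598.8.

N ≈ 2600 turns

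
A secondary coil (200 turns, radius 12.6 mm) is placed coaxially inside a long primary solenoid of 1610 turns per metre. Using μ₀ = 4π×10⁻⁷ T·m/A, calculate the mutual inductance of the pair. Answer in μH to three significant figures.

The outer solenoid produces a uniform field B₁ = μ₀n₁I₁ across the inner coil,
so the flux linkage is N₂Φ = N₂B₁A₂ = μ₀n₁N₂A₂·I₁, giving M = μ₀n₁N₂A₂.
A₂ = πr² = π(1.260×10^-2 m)² = 4.988×10^-4 m².
M = (4π×10⁻⁷)(1610)(200)(4.988×10^-4) = 2.018×10^-4 H.

M ≈ 202 μH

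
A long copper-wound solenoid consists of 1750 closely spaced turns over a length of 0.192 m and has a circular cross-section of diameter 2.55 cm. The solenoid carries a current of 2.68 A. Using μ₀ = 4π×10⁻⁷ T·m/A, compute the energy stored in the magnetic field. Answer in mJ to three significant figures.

U ≈ 36.8 mJ

A = π(d/2)² = π(1.275×10^-2 m)² = 5.107×10^-4 m².
L = μ₀N²A/ℓ = (4π×10⁻⁷)(1750)²(5.107×10^-4)/(0.192) = 1.024×10^-2 H.
U = ½LI² = ½(1.024×10^-2)(2.68)² = 3.676×10^-2 J.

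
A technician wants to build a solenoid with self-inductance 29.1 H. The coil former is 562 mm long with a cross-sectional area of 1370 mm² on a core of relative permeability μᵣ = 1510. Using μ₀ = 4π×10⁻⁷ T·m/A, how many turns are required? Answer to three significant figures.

A = 1370 mm² = 1.370×10^-3 m².
From L = μ₀μᵣN²A/ℓ, N = √(Lℓ / (μ₀μᵣA)).
N = √[(29.1)(0.562) / ((4π×10⁻⁷)(1510)×1.370×10^-3)] = √(6.291×10^6) ≈ 2508.2.

N ≈ 2510 turns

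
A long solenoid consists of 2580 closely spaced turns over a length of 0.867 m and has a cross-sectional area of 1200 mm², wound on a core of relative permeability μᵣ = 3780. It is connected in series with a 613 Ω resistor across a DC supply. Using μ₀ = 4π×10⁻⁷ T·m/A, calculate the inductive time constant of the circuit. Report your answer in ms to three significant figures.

τ ≈ 71.4 ms

A = 1200 mm² = 1.200×10^-3 m².
L = μ₀μᵣN²A/ℓ = (4π×10⁻⁷)(3780)(2580)²(1.200×10^-3)/(0.867) = 43.76 H.
τ = L/R = (43.76)/(613) = 7.139×10^-2 s.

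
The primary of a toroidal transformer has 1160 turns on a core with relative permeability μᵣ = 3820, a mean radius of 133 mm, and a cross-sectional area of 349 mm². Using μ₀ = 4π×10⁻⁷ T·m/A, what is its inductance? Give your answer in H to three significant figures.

For a thin toroid, L = μ₀μᵣN²A/(2πR).
L = (4π×10⁻⁷)(3820)(1160)²(3.490×10^-4) / (2π×0.133 m) = 2.698 H.

L ≈ 2.70 H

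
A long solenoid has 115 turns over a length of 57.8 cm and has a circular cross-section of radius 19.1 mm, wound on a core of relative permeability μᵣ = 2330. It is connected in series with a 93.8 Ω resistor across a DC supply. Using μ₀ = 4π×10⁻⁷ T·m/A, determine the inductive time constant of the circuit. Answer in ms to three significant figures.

τ ≈ 0.819 ms

A = πr² = π(1.910×10^-2 m)² = 1.146×10^-3 m².
L = μ₀μᵣN²A/ℓ = (4π×10⁻⁷)(2330)(115)²(1.146×10^-3)/(0.578) = 7.678×10^-2 H.
τ = L/R = (7.678×10^-2)/(93.8) = 8.186×10^-4 s.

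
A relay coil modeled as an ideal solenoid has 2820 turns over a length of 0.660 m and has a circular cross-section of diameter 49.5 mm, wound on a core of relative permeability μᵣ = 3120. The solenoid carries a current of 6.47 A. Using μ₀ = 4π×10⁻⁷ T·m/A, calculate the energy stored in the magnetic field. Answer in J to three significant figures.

A = π(d/2)² = π(2.475×10^-2 m)² = 1.924×10^-3 m².
L = μ₀μᵣN²A/ℓ = (4π×10⁻⁷)(3120)(2820)²(1.924×10^-3)/(0.66) = 90.91 H.
U = ½LI² = ½(90.91)(6.47)² = 1.903×10^3 J.

U ≈ 1900 J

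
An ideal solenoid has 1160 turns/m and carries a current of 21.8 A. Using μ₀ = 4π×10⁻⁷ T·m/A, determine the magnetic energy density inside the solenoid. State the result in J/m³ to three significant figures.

B = μ₀nI = (4π×10⁻⁷)(1.160×10^3)(21.8) = 3.178×10^-2 T.
u = B²/(2μ₀) = (3.178×10^-2)²/(2×4π×10⁻⁷) = 401.8 J/m³.

u ≈ 402 J/m³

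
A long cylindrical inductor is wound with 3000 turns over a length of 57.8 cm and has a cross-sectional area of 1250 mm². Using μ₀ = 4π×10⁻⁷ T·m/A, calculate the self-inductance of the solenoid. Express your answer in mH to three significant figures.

A = 1250 mm² = 1.250×10^-3 m².
For a long solenoid, L = μ₀N²A/ℓ.
L = (4π×10⁻⁷)(3000)²(1.250×10^-3)/(0.578 m) = 2.446×10^-2 H.

L ≈ 24.5 mH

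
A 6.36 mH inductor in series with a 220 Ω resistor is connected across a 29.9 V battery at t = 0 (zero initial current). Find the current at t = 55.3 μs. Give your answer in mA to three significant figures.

I ≈ 116 mA

τ = L/R = 6.360×10^-3/220 = 2.891×10^-5 s; final current I_∞ = ε/R = 29.9/220 = 0.1359 A.
I(t) = I_∞(1 − e^(−t/τ)) with t/τ = 1.913.
I = (0.1359)(1 − e^(−1.913)) = 0.1158 A.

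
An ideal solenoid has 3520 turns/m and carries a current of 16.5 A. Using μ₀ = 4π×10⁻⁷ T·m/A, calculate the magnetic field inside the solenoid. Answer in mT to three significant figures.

Inside a long solenoid, B = μ₀nI.
B = (4π×10⁻⁷)(3.520×10^3 m⁻¹)(16.5 A) = 7.299×10^-2 T.

B ≈ 73.0 mT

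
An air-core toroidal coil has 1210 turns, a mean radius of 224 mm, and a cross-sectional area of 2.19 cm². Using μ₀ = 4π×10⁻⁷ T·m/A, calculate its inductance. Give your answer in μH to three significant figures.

For a thin toroid, L = μ₀N²A/(2πR).
L = (4π×10⁻⁷)(1210)²(2.190×10^-4) / (2π×0.224 m) = 2.863×10^-4 H.

L ≈ 286 μH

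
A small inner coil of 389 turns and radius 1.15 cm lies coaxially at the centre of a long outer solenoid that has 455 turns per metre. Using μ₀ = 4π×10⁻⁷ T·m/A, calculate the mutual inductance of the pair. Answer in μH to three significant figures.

M ≈ 92.4 μH

The outer solenoid produces a uniform field B₁ = μ₀n₁I₁ across the inner coil,
so the flux linkage is N₂Φ = N₂B₁A₂ = μ₀n₁N₂A₂·I₁, giving M = μ₀n₁N₂A₂.
A₂ = πr² = π(1.150×10^-2 m)² = 4.1548×10^-4 m².
M = (4π×10⁻⁷)(455)(389)(4.1548×10^-4) = 9.241×10^-5 H.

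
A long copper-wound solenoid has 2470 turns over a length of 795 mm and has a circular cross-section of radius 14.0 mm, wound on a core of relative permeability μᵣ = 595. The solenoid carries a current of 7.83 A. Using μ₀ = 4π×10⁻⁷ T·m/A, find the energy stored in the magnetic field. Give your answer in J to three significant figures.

A = πr² = π(1.400×10^-2 m)² = 6.158×10^-4 m².
L = μ₀μᵣN²A/ℓ = (4π×10⁻⁷)(595)(2470)²(6.158×10^-4)/(0.795) = 3.533 H.
U = ½LI² = ½(3.533)(7.83)² = 108.3 J.

U ≈ 108 J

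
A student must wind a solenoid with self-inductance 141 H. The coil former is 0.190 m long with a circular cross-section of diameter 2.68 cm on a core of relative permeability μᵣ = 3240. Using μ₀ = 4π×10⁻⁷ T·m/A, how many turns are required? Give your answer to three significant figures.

A = π(d/2)² = π(1.340×10^-2 m)² = 5.641×10^-4 m².
From L = μ₀μᵣN²A/ℓ, N = √(Lℓ / (μ₀μᵣA)).
N = √[(141)(0.19) / ((4π×10⁻⁷)(3240)×5.641×10^-4)] = √(1.166×10^7) ≈ 3415.3.

N ≈ 3420 turns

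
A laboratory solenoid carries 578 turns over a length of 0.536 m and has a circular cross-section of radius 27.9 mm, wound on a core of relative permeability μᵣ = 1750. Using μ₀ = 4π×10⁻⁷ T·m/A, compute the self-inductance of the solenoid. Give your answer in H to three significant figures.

L ≈ 3.35 H

A = πr² = π(2.790×10^-2 m)² = 2.445×10^-3 m².
For a long solenoid, L = μ₀μᵣN²A/ℓ.
L = (4π×10⁻⁷)(1750)(578)²(2.445×10^-3)/(0.536 m) = 3.352 H.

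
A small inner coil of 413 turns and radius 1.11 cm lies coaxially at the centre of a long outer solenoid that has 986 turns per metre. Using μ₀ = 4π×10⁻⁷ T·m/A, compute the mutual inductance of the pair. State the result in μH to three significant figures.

M ≈ 198 μH

The outer solenoid produces a uniform field B₁ = μ₀n₁I₁ across the inner coil,
so the flux linkage is N₂Φ = N₂B₁A₂ = μ₀n₁N₂A₂·I₁, giving M = μ₀n₁N₂A₂.
A₂ = πr² = π(1.110×10^-2 m)² = 3.871×10^-4 m².
M = (4π×10⁻⁷)(986)(413)(3.871×10^-4) = 1.981×10^-4 H.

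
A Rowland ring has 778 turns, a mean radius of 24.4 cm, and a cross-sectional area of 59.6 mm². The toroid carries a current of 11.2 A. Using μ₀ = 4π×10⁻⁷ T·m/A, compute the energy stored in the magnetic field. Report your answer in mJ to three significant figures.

U ≈ 1.85 mJ

L = μ₀N²A/(2πR) = (4π×10⁻⁷)(778)²(5.960×10^-5)/(2π×0.244) = 2.957×10^-5 H.
U = ½LI² = ½(2.957×10^-5)(11.2)² = 1.8546×10^-3 J.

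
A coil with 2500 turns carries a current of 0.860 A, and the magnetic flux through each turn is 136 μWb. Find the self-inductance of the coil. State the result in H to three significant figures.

Self-inductance is defined by L = NΦ_B/I (flux linkage over current).
L = (2500)(1.360×10^-4 Wb)/(0.860 A) = 0.3953 H.

L ≈ 0.395 H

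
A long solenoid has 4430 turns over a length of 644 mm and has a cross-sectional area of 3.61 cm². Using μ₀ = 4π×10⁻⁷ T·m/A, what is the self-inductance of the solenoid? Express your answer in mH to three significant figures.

A = 3.61 cm² = 3.610×10^-4 m².
For a long solenoid, L = μ₀N²A/ℓ.
L = (4π×10⁻⁷)(4430)²(3.610×10^-4)/(0.644 m) = 1.382×10^-2 H.

L ≈ 13.8 mH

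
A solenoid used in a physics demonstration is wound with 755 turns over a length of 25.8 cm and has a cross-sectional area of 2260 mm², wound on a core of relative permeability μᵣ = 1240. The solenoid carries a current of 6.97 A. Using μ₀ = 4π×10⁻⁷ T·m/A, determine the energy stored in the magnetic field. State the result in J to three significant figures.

A = 2260 mm² = 2.260×10^-3 m².
L = μ₀μᵣN²A/ℓ = (4π×10⁻⁷)(1240)(755)²(2.260×10^-3)/(0.258) = 7.781 H.
U = ½LI² = ½(7.781)(6.97)² = 189 J.

U ≈ 189 J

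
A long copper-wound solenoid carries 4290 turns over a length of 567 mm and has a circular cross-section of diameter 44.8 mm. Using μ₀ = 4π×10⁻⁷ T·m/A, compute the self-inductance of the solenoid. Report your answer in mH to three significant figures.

A = π(d/2)² = π(2.240×10^-2 m)² = 1.576×10^-3 m².
For a long solenoid, L = μ₀N²A/ℓ.
L = (4π×10⁻⁷)(4290)²(1.576×10^-3)/(0.567 m) = 6.430×10^-2 H.

L ≈ 64.3 mH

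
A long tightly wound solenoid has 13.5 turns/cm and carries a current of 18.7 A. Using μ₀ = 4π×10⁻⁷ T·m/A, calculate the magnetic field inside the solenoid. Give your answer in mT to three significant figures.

B ≈ 31.7 mT

Inside a long solenoid, B = μ₀nI.
B = (4π×10⁻⁷)(1.350×10^3 m⁻¹)(18.7 A) = 3.172×10^-2 T.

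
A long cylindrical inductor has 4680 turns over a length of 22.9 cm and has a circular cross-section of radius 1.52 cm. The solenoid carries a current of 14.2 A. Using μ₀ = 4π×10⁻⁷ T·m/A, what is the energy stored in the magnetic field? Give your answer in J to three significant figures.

A = πr² = π(1.520×10^-2 m)² = 7.258×10^-4 m².
L = μ₀N²A/ℓ = (4π×10⁻⁷)(4680)²(7.258×10^-4)/(0.229) = 8.724×10^-2 H.
U = ½LI² = ½(8.724×10^-2)(14.2)² = 8.795 J.

U ≈ 8.80 J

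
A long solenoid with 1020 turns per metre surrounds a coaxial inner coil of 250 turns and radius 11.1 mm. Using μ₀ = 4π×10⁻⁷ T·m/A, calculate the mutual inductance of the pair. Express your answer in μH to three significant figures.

M ≈ 124 μH

The outer solenoid produces a uniform field B₁ = μ₀n₁I₁ across the inner coil,
so the flux linkage is N₂Φ = N₂B₁A₂ = μ₀n₁N₂A₂·I₁, giving M = μ₀n₁N₂A₂.
A₂ = πr² = π(1.110×10^-2 m)² = 3.871×10^-4 m².
M = (4π×10⁻⁷)(1020)(250)(3.871×10^-4) = 1.240×10^-4 H.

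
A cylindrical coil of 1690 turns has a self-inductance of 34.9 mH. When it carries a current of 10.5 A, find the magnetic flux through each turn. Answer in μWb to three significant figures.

From L = NΦ_B/I, the flux per turn is Φ_B = LI/N.
Φ_B = (3.490×10^-2 H)(10.5 A)/1690 = 2.168×10^-4 Wb.

Φ_B ≈ 217 μWb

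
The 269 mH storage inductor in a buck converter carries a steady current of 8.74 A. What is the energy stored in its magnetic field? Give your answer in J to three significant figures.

U ≈ 10.3 J

Stored magnetic energy: U = ½LI².
U = ½(0.269 H)(8.74 A)² = 10.27 J.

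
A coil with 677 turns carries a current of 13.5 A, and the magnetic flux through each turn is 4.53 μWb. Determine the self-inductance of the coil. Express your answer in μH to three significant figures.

L ≈ 227 μH

Self-inductance is defined by L = NΦ_B/I (flux linkage over current).
L = (677)(4.530×10^-6 Wb)/(13.5 A) = 2.272×10^-4 H.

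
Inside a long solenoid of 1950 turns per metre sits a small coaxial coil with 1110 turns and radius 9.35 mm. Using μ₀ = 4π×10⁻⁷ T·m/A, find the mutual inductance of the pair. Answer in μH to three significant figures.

M ≈ 747 μH

The outer solenoid produces a uniform field B₁ = μ₀n₁I₁ across the inner coil,
so the flux linkage is N₂Φ = N₂B₁A₂ = μ₀n₁N₂A₂·I₁, giving M = μ₀n₁N₂A₂.
A₂ = πr² = π(9.350×10^-3 m)² = 2.746×10^-4 m².
M = (4π×10⁻⁷)(1950)(1110)(2.746×10^-4) = 7.470×10^-4 H.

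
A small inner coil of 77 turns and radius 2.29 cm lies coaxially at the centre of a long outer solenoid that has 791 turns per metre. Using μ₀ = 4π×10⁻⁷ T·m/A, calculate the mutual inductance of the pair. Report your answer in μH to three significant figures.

M ≈ 126 μH

The outer solenoid produces a uniform field B₁ = μ₀n₁I₁ across the inner coil,
so the flux linkage is N₂Φ = N₂B₁A₂ = μ₀n₁N₂A₂·I₁, giving M = μ₀n₁N₂A₂.
A₂ = πr² = π(2.290×10^-2 m)² = 1.647×10^-3 m².
M = (4π×10⁻⁷)(791)(77)(1.647×10^-3) = 1.261×10^-4 H.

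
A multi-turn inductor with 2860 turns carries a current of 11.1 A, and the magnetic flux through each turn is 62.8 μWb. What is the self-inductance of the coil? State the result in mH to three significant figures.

L ≈ 16.2 mH

Self-inductance is defined by L = NΦ_B/I (flux linkage over current).
L = (2860)(6.280×10^-5 Wb)/(11.1 A) = 1.618×10^-2 H.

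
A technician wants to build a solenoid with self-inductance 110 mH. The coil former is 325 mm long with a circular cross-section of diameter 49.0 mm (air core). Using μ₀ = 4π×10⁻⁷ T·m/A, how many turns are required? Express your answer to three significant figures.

A = π(d/2)² = π(2.450×10^-2 m)² = 1.886×10^-3 m².
From L = μ₀N²A/ℓ, N = √(Lℓ / (μ₀A)).
N = √[(0.11)(0.325) / ((4π×10⁻⁷)×1.886×10^-3)] = √(1.509×10^7) ≈ 3884.1.

N ≈ 3880 turns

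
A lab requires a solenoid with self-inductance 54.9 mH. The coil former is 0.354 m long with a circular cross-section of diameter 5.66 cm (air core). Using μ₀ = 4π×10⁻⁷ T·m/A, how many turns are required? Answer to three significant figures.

N ≈ 2480 turns

A = π(d/2)² = π(2.830×10^-2 m)² = 2.516×10^-3 m².
From L = μ₀N²A/ℓ, N = √(Lℓ / (μ₀A)).
N = √[(5.490×10^-2)(0.354) / ((4π×10⁻⁷)×2.516×10^-3)] = √(6.147×10^6) ≈ 2479.3.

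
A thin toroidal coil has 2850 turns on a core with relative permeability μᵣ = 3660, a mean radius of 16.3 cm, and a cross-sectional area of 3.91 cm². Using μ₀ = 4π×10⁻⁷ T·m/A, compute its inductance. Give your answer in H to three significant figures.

For a thin toroid, L = μ₀μᵣN²A/(2πR).
L = (4π×10⁻⁷)(3660)(2850)²(3.910×10^-4) / (2π×0.163 m) = 14.26 H.

L ≈ 14.3 H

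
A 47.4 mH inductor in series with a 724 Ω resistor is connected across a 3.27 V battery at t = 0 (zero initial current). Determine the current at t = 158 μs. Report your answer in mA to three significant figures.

τ = L/R = 4.740×10^-2/724 = 6.547×10^-5 s; final current I_∞ = ε/R = 3.27/724 = 4.517×10^-3 A.
I(t) = I_∞(1 − e^(−t/τ)) with t/τ = 2.413.
I = (4.517×10^-3)(1 − e^(−2.413)) = 4.112×10^-3 A.

I ≈ 4.11 mA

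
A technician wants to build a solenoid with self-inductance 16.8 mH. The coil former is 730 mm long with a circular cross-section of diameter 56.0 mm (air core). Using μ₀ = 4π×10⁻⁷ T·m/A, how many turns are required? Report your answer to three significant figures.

A = π(d/2)² = π(2.800×10^-2 m)² = 2.463×10^-3 m².
From L = μ₀N²A/ℓ, N = √(Lℓ / (μ₀A)).
N = √[(1.680×10^-2)(0.73) / ((4π×10⁻⁷)×2.463×10^-3)] = √(3.962×10^6) ≈ 1990.6.

N ≈ 1990 turns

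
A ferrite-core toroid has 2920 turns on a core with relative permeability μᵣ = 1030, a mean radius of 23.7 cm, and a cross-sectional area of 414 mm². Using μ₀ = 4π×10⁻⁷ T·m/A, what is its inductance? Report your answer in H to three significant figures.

For a thin toroid, L = μ₀μᵣN²A/(2πR).
L = (4π×10⁻⁷)(1030)(2920)²(4.140×10^-4) / (2π×0.237 m) = 3.068 H.

L ≈ 3.07 H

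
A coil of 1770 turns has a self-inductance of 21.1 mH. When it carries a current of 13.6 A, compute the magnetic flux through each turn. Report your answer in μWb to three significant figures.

From L = NΦ_B/I, the flux per turn is Φ_B = LI/N.
Φ_B = (2.110×10^-2 H)(13.6 A)/1770 = 1.621×10^-4 Wb.

Φ_B ≈ 162 μWb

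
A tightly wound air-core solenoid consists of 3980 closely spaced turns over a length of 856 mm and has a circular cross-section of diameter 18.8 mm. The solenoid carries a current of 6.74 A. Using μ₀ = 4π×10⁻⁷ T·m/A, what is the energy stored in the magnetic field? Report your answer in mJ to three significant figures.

A = π(d/2)² = π(9.400×10^-3 m)² = 2.776×10^-4 m².
L = μ₀N²A/ℓ = (4π×10⁻⁷)(3980)²(2.776×10^-4)/(0.856) = 6.455×10^-3 H.
U = ½LI² = ½(6.455×10^-3)(6.74)² = 0.1466 J.

U ≈ 147 mJ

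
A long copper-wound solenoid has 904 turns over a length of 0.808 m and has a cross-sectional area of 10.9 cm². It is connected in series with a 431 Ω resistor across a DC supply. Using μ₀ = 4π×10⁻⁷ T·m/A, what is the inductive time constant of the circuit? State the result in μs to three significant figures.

τ ≈ 3.21 μs

A = 10.9 cm² = 1.090×10^-3 m².
L = μ₀N²A/ℓ = (4π×10⁻⁷)(904)²(1.090×10^-3)/(0.808) = 1.385×10^-3 H.
τ = L/R = (1.385×10^-3)/(431) = 3.214×10^-6 s.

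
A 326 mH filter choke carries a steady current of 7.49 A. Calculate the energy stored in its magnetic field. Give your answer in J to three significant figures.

U ≈ 9.14 J

Stored magnetic energy: U = ½LI².
U = ½(0.326 H)(7.49 A)² = 9.144 J.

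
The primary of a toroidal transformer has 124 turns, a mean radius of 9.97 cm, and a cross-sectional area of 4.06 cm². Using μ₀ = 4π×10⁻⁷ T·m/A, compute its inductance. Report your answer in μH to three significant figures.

L ≈ 12.5 μH

For a thin toroid, L = μ₀N²A/(2πR).
L = (4π×10⁻⁷)(124)²(4.060×10^-4) / (2π×9.970×10^-2 m) = 1.252×10^-5 H.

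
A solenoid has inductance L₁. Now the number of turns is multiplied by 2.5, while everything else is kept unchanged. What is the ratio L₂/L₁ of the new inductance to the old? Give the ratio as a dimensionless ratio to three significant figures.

For a solenoid, L ∝ μᵣN²A/ℓ.
L₂/L₁ = (2.5)^2 = 6.25.

L₂/L₁ = 6.25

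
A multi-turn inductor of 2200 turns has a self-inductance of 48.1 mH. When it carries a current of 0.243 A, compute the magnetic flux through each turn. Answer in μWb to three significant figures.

From L = NΦ_B/I, the flux per turn is Φ_B = LI/N.
Φ_B = (4.810×10^-2 H)(0.243 A)/2200 = 5.313×10^-6 Wb.

Φ_B ≈ 5.31 μWb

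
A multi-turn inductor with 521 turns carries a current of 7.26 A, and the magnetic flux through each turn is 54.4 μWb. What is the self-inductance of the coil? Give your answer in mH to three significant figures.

L ≈ 3.90 mH

Self-inductance is defined by L = NΦ_B/I (flux linkage over current).
L = (521)(5.440×10^-5 Wb)/(7.26 A) = 3.904×10^-3 H.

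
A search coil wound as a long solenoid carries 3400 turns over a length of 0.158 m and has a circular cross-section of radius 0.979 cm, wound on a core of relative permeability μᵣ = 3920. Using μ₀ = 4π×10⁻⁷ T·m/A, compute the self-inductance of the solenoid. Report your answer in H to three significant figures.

A = πr² = π(9.790×10^-3 m)² = 3.011×10^-4 m².
For a long solenoid, L = μ₀μᵣN²A/ℓ.
L = (4π×10⁻⁷)(3920)(3400)²(3.011×10^-4)/(0.158 m) = 108.5 H.

L ≈ 109 H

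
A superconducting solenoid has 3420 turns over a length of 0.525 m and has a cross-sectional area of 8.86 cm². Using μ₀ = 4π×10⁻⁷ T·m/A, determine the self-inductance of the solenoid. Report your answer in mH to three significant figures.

L ≈ 24.8 mH

A = 8.86 cm² = 8.860×10^-4 m².
For a long solenoid, L = μ₀N²A/ℓ.
L = (4π×10⁻⁷)(3420)²(8.860×10^-4)/(0.525 m) = 2.480×10^-2 H.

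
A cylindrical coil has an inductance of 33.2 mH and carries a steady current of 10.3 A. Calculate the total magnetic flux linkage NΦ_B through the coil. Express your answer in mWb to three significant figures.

NΦ_B ≈ 342 mWb

From L = NΦ_B/I, the flux linkage is NΦ_B = LI.
NΦ_B = (3.320×10^-2 H)(10.3 A) = 0.342 Wb.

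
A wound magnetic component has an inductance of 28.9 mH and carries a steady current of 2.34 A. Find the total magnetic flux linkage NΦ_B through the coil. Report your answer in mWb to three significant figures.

From L = NΦ_B/I, the flux linkage is NΦ_B = LI.
NΦ_B = (2.890×10^-2 H)(2.34 A) = 6.763×10^-2 Wb.

NΦ_B ≈ 67.6 mWb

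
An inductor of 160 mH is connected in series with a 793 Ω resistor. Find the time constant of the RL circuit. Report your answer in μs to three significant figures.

τ ≈ 202 μs

τ = L/R = (0.16 H)/(793 Ω) = 2.018×10^-4 s.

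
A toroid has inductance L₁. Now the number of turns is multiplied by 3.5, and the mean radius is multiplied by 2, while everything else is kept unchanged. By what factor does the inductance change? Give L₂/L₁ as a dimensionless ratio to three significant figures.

L₂/L₁ = 6.13

For a toroid, L ∝ μᵣN²A/R.
L₂/L₁ = (3.5)^2 × (2)^-1 = 6.13.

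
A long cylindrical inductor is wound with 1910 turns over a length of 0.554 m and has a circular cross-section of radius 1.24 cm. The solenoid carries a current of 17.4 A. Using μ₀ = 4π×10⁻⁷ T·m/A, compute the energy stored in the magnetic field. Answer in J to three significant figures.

A = πr² = π(1.240×10^-2 m)² = 4.831×10^-4 m².
L = μ₀N²A/ℓ = (4π×10⁻⁷)(1910)²(4.831×10^-4)/(0.554) = 3.997×10^-3 H.
U = ½LI² = ½(3.997×10^-3)(17.4)² = 0.6051 J.

U ≈ 0.605 J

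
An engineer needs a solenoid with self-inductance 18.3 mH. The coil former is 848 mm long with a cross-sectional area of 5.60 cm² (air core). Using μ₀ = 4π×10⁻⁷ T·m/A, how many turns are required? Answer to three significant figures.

N ≈ 4700 turns

A = 5.60 cm² = 5.600×10^-4 m².
From L = μ₀N²A/ℓ, N = √(Lℓ / (μ₀A)).
N = √[(1.830×10^-2)(0.848) / ((4π×10⁻⁷)×5.600×10^-4)] = √(2.205×10^7) ≈ 4696.0.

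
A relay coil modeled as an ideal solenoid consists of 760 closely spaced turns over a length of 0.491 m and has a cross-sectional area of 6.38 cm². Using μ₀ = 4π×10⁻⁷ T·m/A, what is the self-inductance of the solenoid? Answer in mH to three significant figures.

A = 6.38 cm² = 6.380×10^-4 m².
For a long solenoid, L = μ₀N²A/ℓ.
L = (4π×10⁻⁷)(760)²(6.380×10^-4)/(0.491 m) = 9.431×10^-4 H.

L ≈ 0.943 mH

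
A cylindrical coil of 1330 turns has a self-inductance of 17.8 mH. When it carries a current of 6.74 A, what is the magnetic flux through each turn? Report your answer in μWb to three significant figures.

Φ_B ≈ 90.2 μWb

From L = NΦ_B/I, the flux per turn is Φ_B = LI/N.
Φ_B = (1.780×10^-2 H)(6.74 A)/1330 = 9.020×10^-5 Wb.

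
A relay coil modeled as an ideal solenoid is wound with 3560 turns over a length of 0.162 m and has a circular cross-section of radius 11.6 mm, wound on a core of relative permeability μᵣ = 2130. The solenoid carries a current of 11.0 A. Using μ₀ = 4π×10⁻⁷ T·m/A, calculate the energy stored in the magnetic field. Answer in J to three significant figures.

U ≈ 5360 J

A = πr² = π(1.160×10^-2 m)² = 4.227×10^-4 m².
L = μ₀μᵣN²A/ℓ = (4π×10⁻⁷)(2130)(3560)²(4.227×10^-4)/(0.162) = 88.52 H.
U = ½LI² = ½(88.52)(11.0)² = 5.355×10^3 J.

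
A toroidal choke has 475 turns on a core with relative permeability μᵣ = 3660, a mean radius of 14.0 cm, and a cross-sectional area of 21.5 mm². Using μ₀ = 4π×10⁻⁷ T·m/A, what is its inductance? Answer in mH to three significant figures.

L ≈ 25.4 mH

For a thin toroid, L = μ₀μᵣN²A/(2πR).
L = (4π×10⁻⁷)(3660)(475)²(2.150×10^-5) / (2π×0.14 m) = 2.536×10^-2 H.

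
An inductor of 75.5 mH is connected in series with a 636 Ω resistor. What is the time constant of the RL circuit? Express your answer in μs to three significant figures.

τ = L/R = (7.550×10^-2 H)/(636 Ω) = 1.187×10^-4 s.

τ ≈ 119 μs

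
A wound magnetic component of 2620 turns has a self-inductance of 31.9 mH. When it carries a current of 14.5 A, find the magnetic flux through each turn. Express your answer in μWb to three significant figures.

Φ_B ≈ 177 μWb

From L = NΦ_B/I, the flux per turn is Φ_B = LI/N.
Φ_B = (3.190×10^-2 H)(14.5 A)/2620 = 1.765×10^-4 Wb.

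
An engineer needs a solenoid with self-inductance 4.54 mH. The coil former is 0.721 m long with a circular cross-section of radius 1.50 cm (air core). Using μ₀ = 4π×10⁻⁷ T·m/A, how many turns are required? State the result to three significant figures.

N ≈ 1920 turns

A = πr² = π(1.500×10^-2 m)² = 7.069×10^-4 m².
From L = μ₀N²A/ℓ, N = √(Lℓ / (μ₀A)).
N = √[(4.540×10^-3)(0.721) / ((4π×10⁻⁷)×7.069×10^-4)] = √(3.685×10^6) ≈ 1919.7.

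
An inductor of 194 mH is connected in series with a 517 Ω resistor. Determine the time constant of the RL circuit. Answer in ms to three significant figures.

τ = L/R = (0.194 H)/(517 Ω) = 3.752×10^-4 s.

τ ≈ 0.375 ms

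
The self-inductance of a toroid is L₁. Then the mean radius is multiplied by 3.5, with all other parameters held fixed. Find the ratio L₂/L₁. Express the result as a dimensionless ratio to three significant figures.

L₂/L₁ = 0.286

For a toroid, L ∝ μᵣN²A/R.
L₂/L₁ = (3.5)^-1 = 0.286.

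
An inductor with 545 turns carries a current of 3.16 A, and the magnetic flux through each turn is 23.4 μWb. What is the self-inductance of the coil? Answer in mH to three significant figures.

L ≈ 4.04 mH

Self-inductance is defined by L = NΦ_B/I (flux linkage over current).
L = (545)(2.340×10^-5 Wb)/(3.16 A) = 4.036×10^-3 H.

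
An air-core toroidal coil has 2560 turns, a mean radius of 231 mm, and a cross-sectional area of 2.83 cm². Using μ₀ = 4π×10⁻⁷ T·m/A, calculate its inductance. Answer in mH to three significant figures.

For a thin toroid, L = μ₀N²A/(2πR).
L = (4π×10⁻⁷)(2560)²(2.830×10^-4) / (2π×0.231 m) = 1.606×10^-3 H.

L ≈ 1.61 mH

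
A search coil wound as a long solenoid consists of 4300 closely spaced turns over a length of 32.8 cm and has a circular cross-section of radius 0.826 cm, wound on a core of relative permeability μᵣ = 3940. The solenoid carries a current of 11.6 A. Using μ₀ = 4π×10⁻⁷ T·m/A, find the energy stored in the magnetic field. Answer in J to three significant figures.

U ≈ 4020 J

A = πr² = π(8.260×10^-3 m)² = 2.143×10^-4 m².
L = μ₀μᵣN²A/ℓ = (4π×10⁻⁷)(3940)(4300)²(2.143×10^-4)/(0.328) = 59.82 H.
U = ½LI² = ½(59.82)(11.6)² = 4.02499×10^3 J.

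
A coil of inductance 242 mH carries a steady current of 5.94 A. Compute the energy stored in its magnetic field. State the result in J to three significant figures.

U ≈ 4.27 J

Stored magnetic energy: U = ½LI².
U = ½(0.242 H)(5.94 A)² = 4.269 J.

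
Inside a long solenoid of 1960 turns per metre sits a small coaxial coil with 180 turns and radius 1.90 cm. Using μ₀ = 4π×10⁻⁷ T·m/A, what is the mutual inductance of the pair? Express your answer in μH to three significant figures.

The outer solenoid produces a uniform field B₁ = μ₀n₁I₁ across the inner coil,
so the flux linkage is N₂Φ = N₂B₁A₂ = μ₀n₁N₂A₂·I₁, giving M = μ₀n₁N₂A₂.
A₂ = πr² = π(1.900×10^-2 m)² = 1.134×10^-3 m².
M = (4π×10⁻⁷)(1960)(180)(1.134×10^-3) = 5.028×10^-4 H.

M ≈ 503 μH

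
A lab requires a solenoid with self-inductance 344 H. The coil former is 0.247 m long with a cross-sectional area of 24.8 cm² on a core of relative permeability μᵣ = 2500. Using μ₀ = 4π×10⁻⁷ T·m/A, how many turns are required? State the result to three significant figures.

A = 24.8 cm² = 2.480×10^-3 m².
From L = μ₀μᵣN²A/ℓ, N = √(Lℓ / (μ₀μᵣA)).
N = √[(344)(0.247) / ((4π×10⁻⁷)(2500)×2.480×10^-3)] = √(1.091×10^7) ≈ 3302.4.

N ≈ 3300 turns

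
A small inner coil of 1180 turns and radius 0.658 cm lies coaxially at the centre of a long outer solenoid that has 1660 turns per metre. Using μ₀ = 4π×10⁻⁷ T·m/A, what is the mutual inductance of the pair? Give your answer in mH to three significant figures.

The outer solenoid produces a uniform field B₁ = μ₀n₁I₁ across the inner coil,
so the flux linkage is N₂Φ = N₂B₁A₂ = μ₀n₁N₂A₂·I₁, giving M = μ₀n₁N₂A₂.
A₂ = πr² = π(6.580×10^-3 m)² = 1.360×10^-4 m².
M = (4π×10⁻⁷)(1660)(1180)(1.360×10^-4) = 3.348×10^-4 H.

M ≈ 0.335 mH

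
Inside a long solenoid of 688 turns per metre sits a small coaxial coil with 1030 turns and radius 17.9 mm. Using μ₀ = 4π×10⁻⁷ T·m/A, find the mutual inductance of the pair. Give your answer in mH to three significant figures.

The outer solenoid produces a uniform field B₁ = μ₀n₁I₁ across the inner coil,
so the flux linkage is N₂Φ = N₂B₁A₂ = μ₀n₁N₂A₂·I₁, giving M = μ₀n₁N₂A₂.
A₂ = πr² = π(1.790×10^-2 m)² = 1.007×10^-3 m².
M = (4π×10⁻⁷)(688)(1030)(1.007×10^-3) = 8.964×10^-4 H.

M ≈ 0.896 mH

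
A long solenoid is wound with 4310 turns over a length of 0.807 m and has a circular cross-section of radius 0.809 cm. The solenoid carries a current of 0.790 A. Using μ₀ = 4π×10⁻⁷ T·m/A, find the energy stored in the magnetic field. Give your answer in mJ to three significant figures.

U ≈ 1.86 mJ

A = πr² = π(8.090×10^-3 m)² = 2.056×10^-4 m².
L = μ₀N²A/ℓ = (4π×10⁻⁷)(4310)²(2.056×10^-4)/(0.807) = 5.948×10^-3 H.
U = ½LI² = ½(5.948×10^-3)(0.790)² = 1.856×10^-3 J.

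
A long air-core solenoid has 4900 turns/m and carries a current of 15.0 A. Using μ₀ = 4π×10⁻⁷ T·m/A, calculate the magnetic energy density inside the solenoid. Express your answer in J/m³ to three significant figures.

B = μ₀nI = (4π×10⁻⁷)(4.900×10^3)(15.0) = 9.236×10^-2 T.
u = B²/(2μ₀) = (9.236×10^-2)²/(2×4π×10⁻⁷) = 3.394×10^3 J/m³.

u ≈ 3390 J/m³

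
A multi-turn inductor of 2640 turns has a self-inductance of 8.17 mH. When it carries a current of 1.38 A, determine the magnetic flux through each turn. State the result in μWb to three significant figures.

Φ_B ≈ 4.27 μWb

From L = NΦ_B/I, the flux per turn is Φ_B = LI/N.
Φ_B = (8.170×10^-3 H)(1.38 A)/2640 = 4.271×10^-6 Wb.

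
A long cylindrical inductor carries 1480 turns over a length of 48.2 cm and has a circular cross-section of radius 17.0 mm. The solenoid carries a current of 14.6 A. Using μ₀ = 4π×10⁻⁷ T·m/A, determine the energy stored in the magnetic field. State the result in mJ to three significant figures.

U ≈ 553 mJ

A = πr² = π(1.700×10^-2 m)² = 9.079×10^-4 m².
L = μ₀N²A/ℓ = (4π×10⁻⁷)(1480)²(9.079×10^-4)/(0.482) = 5.1848×10^-3 H.
U = ½LI² = ½(5.1848×10^-3)(14.6)² = 0.5526 J.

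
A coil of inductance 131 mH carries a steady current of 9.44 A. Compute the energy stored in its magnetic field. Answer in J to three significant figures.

Stored magnetic energy: U = ½LI².
U = ½(0.131 H)(9.44 A)² = 5.837 J.

U ≈ 5.84 J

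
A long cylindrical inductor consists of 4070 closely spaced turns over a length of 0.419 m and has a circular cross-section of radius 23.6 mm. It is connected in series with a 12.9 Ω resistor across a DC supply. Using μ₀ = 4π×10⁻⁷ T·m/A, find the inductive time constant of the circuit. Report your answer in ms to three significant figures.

A = πr² = π(2.360×10^-2 m)² = 1.750×10^-3 m².
L = μ₀N²A/ℓ = (4π×10⁻⁷)(4070)²(1.750×10^-3)/(0.419) = 8.693×10^-2 H.
τ = L/R = (8.693×10^-2)/(12.9) = 6.739×10^-3 s.

τ ≈ 6.74 ms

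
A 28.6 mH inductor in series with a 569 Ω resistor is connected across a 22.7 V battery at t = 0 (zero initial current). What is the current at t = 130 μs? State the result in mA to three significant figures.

τ = L/R = 2.860×10^-2/569 = 5.026×10^-5 s; final current I_∞ = ε/R = 22.7/569 = 3.989×10^-2 A.
I(t) = I_∞(1 − e^(−t/τ)) with t/τ = 2.586.
I = (3.989×10^-2)(1 − e^(−2.586)) = 3.689×10^-2 A.

I ≈ 36.9 mA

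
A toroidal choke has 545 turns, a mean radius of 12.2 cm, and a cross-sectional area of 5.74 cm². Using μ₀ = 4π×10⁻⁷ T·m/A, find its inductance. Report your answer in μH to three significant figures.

L ≈ 279 μH

For a thin toroid, L = μ₀N²A/(2πR).
L = (4π×10⁻⁷)(545)²(5.740×10^-4) / (2π×0.122 m) = 2.79496×10^-4 H.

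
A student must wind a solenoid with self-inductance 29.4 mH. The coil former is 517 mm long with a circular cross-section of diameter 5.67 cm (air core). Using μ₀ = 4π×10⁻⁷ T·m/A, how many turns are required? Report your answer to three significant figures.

A = π(d/2)² = π(2.835×10^-2 m)² = 2.52497×10^-3 m².
From L = μ₀N²A/ℓ, N = √(Lℓ / (μ₀A)).
N = √[(2.940×10^-2)(0.517) / ((4π×10⁻⁷)×2.52497×10^-3)] = √(4.790×10^6) ≈ 2188.7.

N ≈ 2190 turns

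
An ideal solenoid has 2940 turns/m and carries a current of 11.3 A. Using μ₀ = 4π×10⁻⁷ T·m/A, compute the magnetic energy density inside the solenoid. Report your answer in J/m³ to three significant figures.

u ≈ 693 J/m³

B = μ₀nI = (4π×10⁻⁷)(2.940×10^3)(11.3) = 4.1748×10^-2 T.
u = B²/(2μ₀) = (4.1748×10^-2)²/(2×4π×10⁻⁷) = 693.48 J/m³.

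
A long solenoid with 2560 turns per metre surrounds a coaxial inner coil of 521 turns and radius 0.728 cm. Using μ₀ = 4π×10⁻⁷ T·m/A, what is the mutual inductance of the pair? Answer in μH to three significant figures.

M ≈ 279 μH

The outer solenoid produces a uniform field B₁ = μ₀n₁I₁ across the inner coil,
so the flux linkage is N₂Φ = N₂B₁A₂ = μ₀n₁N₂A₂·I₁, giving M = μ₀n₁N₂A₂.
A₂ = πr² = π(7.280×10^-3 m)² = 1.66499×10^-4 m².
M = (4π×10⁻⁷)(2560)(521)(1.66499×10^-4) = 2.791×10^-4 H.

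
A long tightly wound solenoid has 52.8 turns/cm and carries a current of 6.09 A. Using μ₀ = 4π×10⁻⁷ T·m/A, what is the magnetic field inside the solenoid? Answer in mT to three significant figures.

B ≈ 40.4 mT

Inside a long solenoid, B = μ₀nI.
B = (4π×10⁻⁷)(5.280×10^3 m⁻¹)(6.09 A) = 4.041×10^-2 T.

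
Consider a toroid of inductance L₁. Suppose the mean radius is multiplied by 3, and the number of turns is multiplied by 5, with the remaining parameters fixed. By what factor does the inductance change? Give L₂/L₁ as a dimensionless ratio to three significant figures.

L₂/L₁ = 8.33

For a toroid, L ∝ μᵣN²A/R.
L₂/L₁ = (3)^-1 × (5)^2 = 8.33.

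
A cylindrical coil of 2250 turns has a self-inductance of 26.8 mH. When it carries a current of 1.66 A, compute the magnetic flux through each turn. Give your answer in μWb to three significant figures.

Φ_B ≈ 19.8 μWb

From L = NΦ_B/I, the flux per turn is Φ_B = LI/N.
Φ_B = (2.680×10^-2 H)(1.66 A)/2250 = 1.977×10^-5 Wb.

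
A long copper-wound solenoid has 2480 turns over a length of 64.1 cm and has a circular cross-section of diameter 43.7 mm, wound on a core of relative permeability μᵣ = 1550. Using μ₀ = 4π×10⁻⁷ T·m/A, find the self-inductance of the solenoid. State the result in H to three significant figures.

A = π(d/2)² = π(2.185×10^-2 m)² = 1.500×10^-3 m².
For a long solenoid, L = μ₀μᵣN²A/ℓ.
L = (4π×10⁻⁷)(1550)(2480)²(1.500×10^-3)/(0.641 m) = 28.03 H.

L ≈ 28.0 H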